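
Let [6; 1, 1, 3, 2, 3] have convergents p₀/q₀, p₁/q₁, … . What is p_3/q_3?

46/7

Using pₖ = aₖpₖ₋₁ + pₖ₋₂, qₖ = aₖqₖ₋₁ + qₖ₋₂ (with p₋₁=1, p₋₂=0, q₋₁=0, q₋₂=1):
  k=0: a=6, p=6, q=1
  k=1: a=1, p=7, q=1
  k=2: a=1, p=13, q=2
  k=3: a=3, p=46, q=7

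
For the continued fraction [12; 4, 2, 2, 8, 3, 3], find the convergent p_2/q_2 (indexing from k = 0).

110/9

Using pₖ = aₖpₖ₋₁ + pₖ₋₂, qₖ = aₖqₖ₋₁ + qₖ₋₂ (with p₋₁=1, p₋₂=0, q₋₁=0, q₋₂=1):
  k=0: a=12, p=12, q=1
  k=1: a=4, p=49, q=4
  k=2: a=2, p=110, q=9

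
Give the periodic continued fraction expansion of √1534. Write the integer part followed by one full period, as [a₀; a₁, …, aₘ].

[39; 6, 78]

a₀ = ⌊√1534⌋ = 39.
With m₀=0, d₀=1 and mₖ₊₁ = dₖaₖ − mₖ, dₖ₊₁ = (n − mₖ₊₁²)/dₖ, aₖ₊₁ = ⌊(a₀+mₖ₊₁)/dₖ₊₁⌋:
  k=1: m=39, d=13, a=6
  k=2: m=39, d=1, a=78
d=1 and a=2a₀=78 at k=2, so the next step gives (m, d) = (39, 13) again — its k=1 value — and the period has length 2.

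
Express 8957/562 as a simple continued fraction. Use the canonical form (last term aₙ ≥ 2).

8957 = 15·562 + 527
562 = 1·527 + 35
527 = 15·35 + 2
35 = 17·2 + 1
2 = 2·1 + 0  (stop)
So 8957/562 = [15; 1, 15, 17, 2].

[15; 1, 15, 17, 2]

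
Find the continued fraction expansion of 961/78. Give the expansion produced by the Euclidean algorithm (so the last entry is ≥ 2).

961 = 12*78 + 25
78 = 3*25 + 3
25 = 8*3 + 1
3 = 3*1 + 0  (stop)
So 961/78 = [12; 3, 8, 3].

[12; 3, 8, 3]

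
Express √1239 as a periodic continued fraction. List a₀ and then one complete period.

[35; 5, 70]

a₀ = ⌊√1239⌋ = 35.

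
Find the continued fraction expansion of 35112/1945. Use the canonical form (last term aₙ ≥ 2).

[18; 19, 14, 1, 1, 3]

35112 = 18·1945 + 102
1945 = 19·102 + 7
102 = 14·7 + 4
7 = 1·4 + 3
4 = 1·3 + 1
3 = 3·1 + 0  (stop)
So 35112/1945 = [18; 19, 14, 1, 1, 3].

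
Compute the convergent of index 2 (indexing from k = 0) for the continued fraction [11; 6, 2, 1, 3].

Using pₖ = aₖpₖ₋₁ + pₖ₋₂, qₖ = aₖqₖ₋₁ + qₖ₋₂ (with p₋₁=1, p₋₂=0, q₋₁=0, q₋₂=1):
  k=0: a=11, p=11, q=1
  k=1: a=6, p=67, q=6
  k=2: a=2, p=145, q=13

145/13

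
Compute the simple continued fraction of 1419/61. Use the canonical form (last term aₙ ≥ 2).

[23; 3, 1, 4, 3]

1419 = 23*61 + 16
61 = 3*16 + 13
16 = 1*13 + 3
13 = 4*3 + 1
3 = 3*1 + 0  (stop)
So 1419/61 = [23; 3, 1, 4, 3].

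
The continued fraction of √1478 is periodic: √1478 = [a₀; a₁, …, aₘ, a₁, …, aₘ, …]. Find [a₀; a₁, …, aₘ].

a₀ = ⌊√1478⌋ = 38.

[38; 2, 4, 38, 4, 2, 76]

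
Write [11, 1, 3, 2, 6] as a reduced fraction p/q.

Fold from the inside: start with 6/1.
  2 + 1/6 = 13/6
  3 + 6/13 = 45/13
  1 + 13/45 = 58/45
  11 + 45/58 = 683/58

683/58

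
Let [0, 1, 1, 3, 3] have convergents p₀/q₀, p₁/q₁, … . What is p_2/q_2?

Using pₖ = aₖpₖ₋₁ + pₖ₋₂, qₖ = aₖqₖ₋₁ + qₖ₋₂ (with p₋₁=1, p₋₂=0, q₋₁=0, q₋₂=1):
  k=0: a=0, p=0, q=1
  k=1: a=1, p=1, q=1
  k=2: a=1, p=1, q=2

1/2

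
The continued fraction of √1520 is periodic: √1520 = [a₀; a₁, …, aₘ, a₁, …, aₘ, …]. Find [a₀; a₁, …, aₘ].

a₀ = ⌊√1520⌋ = 38.
With m₀=0, d₀=1 and mₖ₊₁ = dₖaₖ − mₖ, dₖ₊₁ = (n − mₖ₊₁²)/dₖ, aₖ₊₁ = ⌊(a₀+mₖ₊₁)/dₖ₊₁⌋:
  k=1: m=38, d=76, a=1
  k=2: m=38, d=1, a=76
d=1 and a=2a₀=76 at k=2, so the next step gives (m, d) = (38, 76) again — its k=1 value — and the period has length 2.

[38; 1, 76]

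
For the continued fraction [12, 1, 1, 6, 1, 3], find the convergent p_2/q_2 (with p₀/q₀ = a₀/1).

Using pₖ = aₖpₖ₋₁ + pₖ₋₂, qₖ = aₖqₖ₋₁ + qₖ₋₂ (with p₋₁=1, p₋₂=0, q₋₁=0, q₋₂=1):
  k=0: a=12, p=12, q=1
  k=1: a=1, p=13, q=1
  k=2: a=1, p=25, q=2

25/2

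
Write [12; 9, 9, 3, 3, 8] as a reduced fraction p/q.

85144/7031

Fold from the inside: start with 8/1.
  3 + 1/8 = 25/8
  3 + 8/25 = 83/25
  9 + 25/83 = 772/83
  9 + 83/772 = 7031/772
  12 + 772/7031 = 85144/7031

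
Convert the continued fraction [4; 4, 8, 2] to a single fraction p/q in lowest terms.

297/70

Using pₖ = aₖpₖ₋₁ + pₖ₋₂ and qₖ = aₖqₖ₋₁ + qₖ₋₂:
  k=0: a=4, p=4, q=1
  k=1: a=4, p=17, q=4
  k=2: a=8, p=140, q=33
  k=3: a=2, p=297, q=70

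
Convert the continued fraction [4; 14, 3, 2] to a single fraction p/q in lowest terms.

407/100

Using pₖ = aₖpₖ₋₁ + pₖ₋₂ and qₖ = aₖqₖ₋₁ + qₖ₋₂:
  k=0: a=4, p=4, q=1
  k=1: a=14, p=57, q=14
  k=2: a=3, p=175, q=43
  k=3: a=2, p=407, q=100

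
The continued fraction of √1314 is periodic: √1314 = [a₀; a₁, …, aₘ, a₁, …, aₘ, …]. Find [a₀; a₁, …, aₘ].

[36; 4, 72]

a₀ = ⌊√1314⌋ = 36.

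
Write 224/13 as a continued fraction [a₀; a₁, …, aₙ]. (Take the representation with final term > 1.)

224 = 17·13 + 3
13 = 4·3 + 1
3 = 3·1 + 0  (stop)
So 224/13 = [17; 4, 3].

[17; 4, 3]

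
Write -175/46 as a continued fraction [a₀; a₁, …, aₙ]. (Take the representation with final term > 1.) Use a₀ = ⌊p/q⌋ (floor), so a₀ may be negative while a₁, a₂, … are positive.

[-4; 5, 9]

-175 = -4×46 + 9
46 = 5×9 + 1
9 = 9×1 + 0  (stop)
So -175/46 = [-4; 5, 9].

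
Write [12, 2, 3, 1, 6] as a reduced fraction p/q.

Using pₖ = aₖpₖ₋₁ + pₖ₋₂ and qₖ = aₖqₖ₋₁ + qₖ₋₂:
  k=0: a=12, p=12, q=1
  k=1: a=2, p=25, q=2
  k=2: a=3, p=87, q=7
  k=3: a=1, p=112, q=9
  k=4: a=6, p=759, q=61

759/61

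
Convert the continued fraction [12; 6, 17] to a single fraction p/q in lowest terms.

1253/103

Fold from the inside: start with 17/1.
  6 + 1/17 = 103/17
  12 + 17/103 = 1253/103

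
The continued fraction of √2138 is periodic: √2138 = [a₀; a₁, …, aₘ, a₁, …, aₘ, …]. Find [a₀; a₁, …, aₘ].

a₀ = ⌊√2138⌋ = 46.

[46; 4, 5, 5, 4, 92]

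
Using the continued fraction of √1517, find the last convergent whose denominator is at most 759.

28082/721

√1517 = [38; 1, 18, 2, 18, 1, 76, …] (period length 6).
Convergents:
  p_0/q_0 = 38/1
  p_1/q_1 = 39/1
  p_2/q_2 = 740/19
  p_3/q_3 = 1519/39
  p_4/q_4 = 28082/721
  p_5/q_5 = 29601/760
q_4 = 721 ≤ 759 < 760 = q_5, so the answer is 28082/721.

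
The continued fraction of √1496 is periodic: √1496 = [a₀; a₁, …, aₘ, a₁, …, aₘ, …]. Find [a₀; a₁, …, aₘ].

[38; 1, 2, 9, 2, 1, 76]

a₀ = ⌊√1496⌋ = 38.
With m₀=0, d₀=1 and mₖ₊₁ = dₖaₖ − mₖ, dₖ₊₁ = (n − mₖ₊₁²)/dₖ, aₖ₊₁ = ⌊(a₀+mₖ₊₁)/dₖ₊₁⌋:
  k=1: m=38, d=52, a=1
  k=2: m=14, d=25, a=2
  k=3: m=36, d=8, a=9
  k=4: m=36, d=25, a=2
  k=5: m=14, d=52, a=1
  k=6: m=38, d=1, a=76
d=1 and a=2a₀=76 at k=6, so the next step gives (m, d) = (38, 52) again — its k=1 value — and the period has length 6.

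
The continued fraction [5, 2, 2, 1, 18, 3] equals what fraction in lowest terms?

2171/400

Fold from the inside: start with 3/1.
  18 + 1/3 = 55/3
  1 + 3/55 = 58/55
  2 + 55/58 = 171/58
  2 + 58/171 = 400/171
  5 + 171/400 = 2171/400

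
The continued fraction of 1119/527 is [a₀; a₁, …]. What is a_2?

1119 = 2·527 + 65   →  a_0 = 2
527 = 8·65 + 7   →  a_1 = 8
65 = 9·7 + 2   →  a_2 = 9

9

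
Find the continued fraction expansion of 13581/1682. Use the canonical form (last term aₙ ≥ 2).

13581 = 8×1682 + 125
1682 = 13×125 + 57
125 = 2×57 + 11
57 = 5×11 + 2
11 = 5×2 + 1
2 = 2×1 + 0  (stop)
So 13581/1682 = [8; 13, 2, 5, 5, 2].

[8; 13, 2, 5, 5, 2]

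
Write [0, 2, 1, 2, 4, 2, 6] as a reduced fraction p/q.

187/503

Using pₖ = aₖpₖ₋₁ + pₖ₋₂ and qₖ = aₖqₖ₋₁ + qₖ₋₂:
  k=0: a=0, p=0, q=1
  k=1: a=2, p=1, q=2
  k=2: a=1, p=1, q=3
  k=3: a=2, p=3, q=8
  k=4: a=4, p=13, q=35
  k=5: a=2, p=29, q=78
  k=6: a=6, p=187, q=503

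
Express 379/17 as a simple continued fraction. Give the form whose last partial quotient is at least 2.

379 = 22×17 + 5
17 = 3×5 + 2
5 = 2×2 + 1
2 = 2×1 + 0  (stop)
So 379/17 = [22; 3, 2, 2].

[22; 3, 2, 2]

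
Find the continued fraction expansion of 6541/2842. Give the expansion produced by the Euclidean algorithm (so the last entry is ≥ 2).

[2; 3, 3, 6, 6, 3, 2]

6541 = 2×2842 + 857
2842 = 3×857 + 271
857 = 3×271 + 44
271 = 6×44 + 7
44 = 6×7 + 2
7 = 3×2 + 1
2 = 2×1 + 0  (stop)
So 6541/2842 = [2; 3, 3, 6, 6, 3, 2].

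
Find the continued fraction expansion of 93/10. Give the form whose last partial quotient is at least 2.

[9; 3, 3]

93 = 9×10 + 3
10 = 3×3 + 1
3 = 3×1 + 0  (stop)
So 93/10 = [9; 3, 3].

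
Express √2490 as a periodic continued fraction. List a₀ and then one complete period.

[49; 1, 8, 1, 98]

a₀ = ⌊√2490⌋ = 49.
With m₀=0, d₀=1 and mₖ₊₁ = dₖaₖ − mₖ, dₖ₊₁ = (n − mₖ₊₁²)/dₖ, aₖ₊₁ = ⌊(a₀+mₖ₊₁)/dₖ₊₁⌋:
  k=1: m=49, d=89, a=1
  k=2: m=40, d=10, a=8
  k=3: m=40, d=89, a=1
  k=4: m=49, d=1, a=98
d=1 and a=2a₀=98 at k=4, so the next step gives (m, d) = (49, 89) again — its k=1 value — and the period has length 4.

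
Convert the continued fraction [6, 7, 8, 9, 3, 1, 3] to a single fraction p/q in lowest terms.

Using pₖ = aₖpₖ₋₁ + pₖ₋₂ and qₖ = aₖqₖ₋₁ + qₖ₋₂:
  k=0: a=6, p=6, q=1
  k=1: a=7, p=43, q=7
  k=2: a=8, p=350, q=57
  k=3: a=9, p=3193, q=520
  k=4: a=3, p=9929, q=1617
  k=5: a=1, p=13122, q=2137
  k=6: a=3, p=49295, q=8028

49295/8028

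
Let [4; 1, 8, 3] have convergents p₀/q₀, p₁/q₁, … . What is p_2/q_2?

Using pₖ = aₖpₖ₋₁ + pₖ₋₂, qₖ = aₖqₖ₋₁ + qₖ₋₂ (with p₋₁=1, p₋₂=0, q₋₁=0, q₋₂=1):
  k=0: a=4, p=4, q=1
  k=1: a=1, p=5, q=1
  k=2: a=8, p=44, q=9

44/9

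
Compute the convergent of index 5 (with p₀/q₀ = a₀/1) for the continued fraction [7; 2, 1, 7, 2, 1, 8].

529/72

Using pₖ = aₖpₖ₋₁ + pₖ₋₂, qₖ = aₖqₖ₋₁ + qₖ₋₂ (with p₋₁=1, p₋₂=0, q₋₁=0, q₋₂=1):
  k=0: a=7, p=7, q=1
  k=1: a=2, p=15, q=2
  k=2: a=1, p=22, q=3
  k=3: a=7, p=169, q=23
  k=4: a=2, p=360, q=49
  k=5: a=1, p=529, q=72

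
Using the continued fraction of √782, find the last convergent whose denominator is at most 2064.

43820/1567

√782 = [27; 1, 26, 1, 54, …] (period length 4).
Convergents:
  p_0/q_0 = 27/1
  p_1/q_1 = 28/1
  p_2/q_2 = 755/27
  p_3/q_3 = 783/28
  p_4/q_4 = 43037/1539
  p_5/q_5 = 43820/1567
  p_6/q_6 = 1182357/42281
q_5 = 1567 ≤ 2064 < 42281 = q_6, so the answer is 43820/1567.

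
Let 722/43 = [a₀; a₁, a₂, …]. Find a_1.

1

722 = 16·43 + 34   →  a_0 = 16
43 = 1·34 + 9   →  a_1 = 1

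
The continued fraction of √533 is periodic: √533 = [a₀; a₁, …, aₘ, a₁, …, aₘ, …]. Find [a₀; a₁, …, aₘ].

a₀ = ⌊√533⌋ = 23.
With m₀=0, d₀=1 and mₖ₊₁ = dₖaₖ − mₖ, dₖ₊₁ = (n − mₖ₊₁²)/dₖ, aₖ₊₁ = ⌊(a₀+mₖ₊₁)/dₖ₊₁⌋:
  k=1: m=23, d=4, a=11
  k=2: m=21, d=23, a=1
  k=3: m=2, d=23, a=1
  k=4: m=21, d=4, a=11
  k=5: m=23, d=1, a=46
d=1 and a=2a₀=46 at k=5, so the next step gives (m, d) = (23, 4) again — its k=1 value — and the period has length 5.

[23; 11, 1, 1, 11, 46]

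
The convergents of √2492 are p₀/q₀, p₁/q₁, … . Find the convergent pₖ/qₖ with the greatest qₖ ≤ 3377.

62350/1249

√2492 = [49; 1, 11, 2, 24, 2, 11, 1, 98, …] (period length 8).
Convergents:
  p_0/q_0 = 49/1
  p_1/q_1 = 50/1
  p_2/q_2 = 599/12
  p_3/q_3 = 1248/25
  p_4/q_4 = 30551/612
  p_5/q_5 = 62350/1249
  p_6/q_6 = 716401/14351
q_5 = 1249 ≤ 3377 < 14351 = q_6, so the answer is 62350/1249.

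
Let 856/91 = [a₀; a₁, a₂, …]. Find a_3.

5

856 = 9·91 + 37   →  a_0 = 9
91 = 2·37 + 17   →  a_1 = 2
37 = 2·17 + 3   →  a_2 = 2
17 = 5·3 + 2   →  a_3 = 5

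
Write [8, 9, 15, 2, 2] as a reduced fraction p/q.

Fold from the inside: start with 2/1.
  2 + 1/2 = 5/2
  15 + 2/5 = 77/5
  9 + 5/77 = 698/77
  8 + 77/698 = 5661/698

5661/698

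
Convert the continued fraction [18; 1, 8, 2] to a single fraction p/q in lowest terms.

359/19

Using pₖ = aₖpₖ₋₁ + pₖ₋₂ and qₖ = aₖqₖ₋₁ + qₖ₋₂:
  k=0: a=18, p=18, q=1
  k=1: a=1, p=19, q=1
  k=2: a=8, p=170, q=9
  k=3: a=2, p=359, q=19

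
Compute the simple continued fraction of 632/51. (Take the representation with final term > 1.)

632 = 12·51 + 20
51 = 2·20 + 11
20 = 1·11 + 9
11 = 1·9 + 2
9 = 4·2 + 1
2 = 2·1 + 0  (stop)
So 632/51 = [12; 2, 1, 1, 4, 2].

[12; 2, 1, 1, 4, 2]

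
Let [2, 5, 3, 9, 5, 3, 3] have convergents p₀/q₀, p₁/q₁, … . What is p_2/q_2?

Using pₖ = aₖpₖ₋₁ + pₖ₋₂, qₖ = aₖqₖ₋₁ + qₖ₋₂ (with p₋₁=1, p₋₂=0, q₋₁=0, q₋₂=1):
  k=0: a=2, p=2, q=1
  k=1: a=5, p=11, q=5
  k=2: a=3, p=35, q=16

35/16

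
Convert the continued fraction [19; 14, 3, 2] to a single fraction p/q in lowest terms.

Fold from the inside: start with 2/1.
  3 + 1/2 = 7/2
  14 + 2/7 = 100/7
  19 + 7/100 = 1907/100

1907/100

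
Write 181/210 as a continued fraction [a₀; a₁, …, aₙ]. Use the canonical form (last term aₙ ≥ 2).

181 = 0×210 + 181
210 = 1×181 + 29
181 = 6×29 + 7
29 = 4×7 + 1
7 = 7×1 + 0  (stop)
So 181/210 = [0; 1, 6, 4, 7].

[0; 1, 6, 4, 7]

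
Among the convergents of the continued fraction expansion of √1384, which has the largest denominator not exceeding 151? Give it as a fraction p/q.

√1384 = [37; 4, 1, 17, 1, 4, 74, …] (period length 6).
Convergents:
  p_0/q_0 = 37/1
  p_1/q_1 = 149/4
  p_2/q_2 = 186/5
  p_3/q_3 = 3311/89
  p_4/q_4 = 3497/94
  p_5/q_5 = 17299/465
q_4 = 94 ≤ 151 < 465 = q_5, so the answer is 3497/94.

3497/94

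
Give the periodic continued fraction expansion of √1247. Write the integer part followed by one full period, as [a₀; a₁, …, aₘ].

[35; 3, 5, 9, 1, 9, 5, 3, 70]

a₀ = ⌊√1247⌋ = 35.
With m₀=0, d₀=1 and mₖ₊₁ = dₖaₖ − mₖ, dₖ₊₁ = (n − mₖ₊₁²)/dₖ, aₖ₊₁ = ⌊(a₀+mₖ₊₁)/dₖ₊₁⌋:
  k=1: m=35, d=22, a=3
  k=2: m=31, d=13, a=5
  k=3: m=34, d=7, a=9
  k=4: m=29, d=58, a=1
  k=5: m=29, d=7, a=9
  k=6: m=34, d=13, a=5
  k=7: m=31, d=22, a=3
  k=8: m=35, d=1, a=70
d=1 and a=2a₀=70 at k=8, so the next step gives (m, d) = (35, 22) again — its k=1 value — and the period has length 8.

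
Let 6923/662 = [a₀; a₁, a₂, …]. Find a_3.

6923 = 10·662 + 303   →  a_0 = 10
662 = 2·303 + 56   →  a_1 = 2
303 = 5·56 + 23   →  a_2 = 5
56 = 2·23 + 10   →  a_3 = 2

2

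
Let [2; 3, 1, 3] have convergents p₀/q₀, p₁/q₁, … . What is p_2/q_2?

Using pₖ = aₖpₖ₋₁ + pₖ₋₂, qₖ = aₖqₖ₋₁ + qₖ₋₂ (with p₋₁=1, p₋₂=0, q₋₁=0, q₋₂=1):
  k=0: a=2, p=2, q=1
  k=1: a=3, p=7, q=3
  k=2: a=1, p=9, q=4

9/4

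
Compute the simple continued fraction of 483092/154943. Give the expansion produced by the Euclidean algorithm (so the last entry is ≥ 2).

483092 = 3*154943 + 18263
154943 = 8*18263 + 8839
18263 = 2*8839 + 585
8839 = 15*585 + 64
585 = 9*64 + 9
64 = 7*9 + 1
9 = 9*1 + 0  (stop)
So 483092/154943 = [3; 8, 2, 15, 9, 7, 9].

[3; 8, 2, 15, 9, 7, 9]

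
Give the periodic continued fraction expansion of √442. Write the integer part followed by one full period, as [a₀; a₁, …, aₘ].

a₀ = ⌊√442⌋ = 21.
With m₀=0, d₀=1 and mₖ₊₁ = dₖaₖ − mₖ, dₖ₊₁ = (n − mₖ₊₁²)/dₖ, aₖ₊₁ = ⌊(a₀+mₖ₊₁)/dₖ₊₁⌋:
  k=1: m=21, d=1, a=42
d=1 and a=2a₀=42 at k=1, so the next step gives (m, d) = (21, 1) again — its k=1 value — and the period has length 1.

[21; 42]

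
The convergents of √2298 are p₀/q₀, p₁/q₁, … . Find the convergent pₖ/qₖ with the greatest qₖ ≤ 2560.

√2298 = [47; 1, 14, 1, 94, …] (period length 4).
Convergents:
  p_0/q_0 = 47/1
  p_1/q_1 = 48/1
  p_2/q_2 = 719/15
  p_3/q_3 = 767/16
  p_4/q_4 = 72817/1519
  p_5/q_5 = 73584/1535
  p_6/q_6 = 1102993/23009
q_5 = 1535 ≤ 2560 < 23009 = q_6, so the answer is 73584/1535.

73584/1535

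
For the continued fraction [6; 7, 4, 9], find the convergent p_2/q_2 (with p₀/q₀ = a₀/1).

Using pₖ = aₖpₖ₋₁ + pₖ₋₂, qₖ = aₖqₖ₋₁ + qₖ₋₂ (with p₋₁=1, p₋₂=0, q₋₁=0, q₋₂=1):
  k=0: a=6, p=6, q=1
  k=1: a=7, p=43, q=7
  k=2: a=4, p=178, q=29

178/29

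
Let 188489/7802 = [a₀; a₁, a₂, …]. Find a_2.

188489 = 24·7802 + 1241   →  a_0 = 24
7802 = 6·1241 + 356   →  a_1 = 6
1241 = 3·356 + 173   →  a_2 = 3

3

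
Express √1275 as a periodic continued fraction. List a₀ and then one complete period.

a₀ = ⌊√1275⌋ = 35.
With m₀=0, d₀=1 and mₖ₊₁ = dₖaₖ − mₖ, dₖ₊₁ = (n − mₖ₊₁²)/dₖ, aₖ₊₁ = ⌊(a₀+mₖ₊₁)/dₖ₊₁⌋:
  k=1: m=35, d=50, a=1
  k=2: m=15, d=21, a=2
  k=3: m=27, d=26, a=2
  k=4: m=25, d=25, a=2
  k=5: m=25, d=26, a=2
  k=6: m=27, d=21, a=2
  k=7: m=15, d=50, a=1
  k=8: m=35, d=1, a=70
d=1 and a=2a₀=70 at k=8, so the next step gives (m, d) = (35, 50) again — its k=1 value — and the period has length 8.

[35; 1, 2, 2, 2, 2, 2, 1, 70]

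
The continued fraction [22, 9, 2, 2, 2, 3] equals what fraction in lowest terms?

8533/386

Using pₖ = aₖpₖ₋₁ + pₖ₋₂ and qₖ = aₖqₖ₋₁ + qₖ₋₂:
  k=0: a=22, p=22, q=1
  k=1: a=9, p=199, q=9
  k=2: a=2, p=420, q=19
  k=3: a=2, p=1039, q=47
  k=4: a=2, p=2498, q=113
  k=5: a=3, p=8533, q=386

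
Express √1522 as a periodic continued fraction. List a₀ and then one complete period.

[39; 78]

a₀ = ⌊√1522⌋ = 39.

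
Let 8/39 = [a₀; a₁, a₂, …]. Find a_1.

4

8 = 0·39 + 8   →  a_0 = 0
39 = 4·8 + 7   →  a_1 = 4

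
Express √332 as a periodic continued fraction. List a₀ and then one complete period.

[18; 4, 1, 1, 8, 1, 1, 4, 36]

a₀ = ⌊√332⌋ = 18.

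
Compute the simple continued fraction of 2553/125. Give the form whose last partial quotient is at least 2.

[20; 2, 2, 1, 3, 1, 3]

2553 = 20*125 + 53
125 = 2*53 + 19
53 = 2*19 + 15
19 = 1*15 + 4
15 = 3*4 + 3
4 = 1*3 + 1
3 = 3*1 + 0  (stop)
So 2553/125 = [20; 2, 2, 1, 3, 1, 3].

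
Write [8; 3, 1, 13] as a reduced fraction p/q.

454/55

Using pₖ = aₖpₖ₋₁ + pₖ₋₂ and qₖ = aₖqₖ₋₁ + qₖ₋₂:
  k=0: a=8, p=8, q=1
  k=1: a=3, p=25, q=3
  k=2: a=1, p=33, q=4
  k=3: a=13, p=454, q=55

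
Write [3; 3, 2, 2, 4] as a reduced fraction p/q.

247/75

Fold from the inside: start with 4/1.
  2 + 1/4 = 9/4
  2 + 4/9 = 22/9
  3 + 9/22 = 75/22
  3 + 22/75 = 247/75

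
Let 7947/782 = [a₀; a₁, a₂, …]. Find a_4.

7947 = 10·782 + 127   →  a_0 = 10
782 = 6·127 + 20   →  a_1 = 6
127 = 6·20 + 7   →  a_2 = 6
20 = 2·7 + 6   →  a_3 = 2
7 = 1·6 + 1   →  a_4 = 1

1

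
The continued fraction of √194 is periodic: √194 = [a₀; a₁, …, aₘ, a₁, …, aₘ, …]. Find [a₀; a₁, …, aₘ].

[13; 1, 12, 1, 26]

a₀ = ⌊√194⌋ = 13.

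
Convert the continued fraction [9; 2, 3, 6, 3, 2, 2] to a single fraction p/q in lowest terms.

Using pₖ = aₖpₖ₋₁ + pₖ₋₂ and qₖ = aₖqₖ₋₁ + qₖ₋₂:
  k=0: a=9, p=9, q=1
  k=1: a=2, p=19, q=2
  k=2: a=3, p=66, q=7
  k=3: a=6, p=415, q=44
  k=4: a=3, p=1311, q=139
  k=5: a=2, p=3037, q=322
  k=6: a=2, p=7385, q=783

7385/783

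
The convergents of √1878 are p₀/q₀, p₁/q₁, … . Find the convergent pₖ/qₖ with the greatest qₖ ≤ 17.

√1878 = [43; 2, 1, 42, 1, 2, 86, …] (period length 6).
Convergents:
  p_0/q_0 = 43/1
  p_1/q_1 = 87/2
  p_2/q_2 = 130/3
  p_3/q_3 = 5547/128
q_2 = 3 ≤ 17 < 128 = q_3, so the answer is 130/3.

130/3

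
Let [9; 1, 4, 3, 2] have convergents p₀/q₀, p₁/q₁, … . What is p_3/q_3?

157/16

Using pₖ = aₖpₖ₋₁ + pₖ₋₂, qₖ = aₖqₖ₋₁ + qₖ₋₂ (with p₋₁=1, p₋₂=0, q₋₁=0, q₋₂=1):
  k=0: a=9, p=9, q=1
  k=1: a=1, p=10, q=1
  k=2: a=4, p=49, q=5
  k=3: a=3, p=157, q=16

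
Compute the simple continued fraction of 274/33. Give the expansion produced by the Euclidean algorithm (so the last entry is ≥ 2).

274 = 8*33 + 10
33 = 3*10 + 3
10 = 3*3 + 1
3 = 3*1 + 0  (stop)
So 274/33 = [8; 3, 3, 3].

[8; 3, 3, 3]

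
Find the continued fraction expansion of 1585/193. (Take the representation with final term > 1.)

1585 = 8×193 + 41
193 = 4×41 + 29
41 = 1×29 + 12
29 = 2×12 + 5
12 = 2×5 + 2
5 = 2×2 + 1
2 = 2×1 + 0  (stop)
So 1585/193 = [8; 4, 1, 2, 2, 2, 2].

[8; 4, 1, 2, 2, 2, 2]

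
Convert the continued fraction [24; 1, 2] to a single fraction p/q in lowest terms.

74/3

Fold from the inside: start with 2/1.
  1 + 1/2 = 3/2
  24 + 2/3 = 74/3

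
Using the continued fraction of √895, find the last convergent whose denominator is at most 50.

√895 = [29; 1, 10, 1, 58, …] (period length 4).
Convergents:
  p_0/q_0 = 29/1
  p_1/q_1 = 30/1
  p_2/q_2 = 329/11
  p_3/q_3 = 359/12
  p_4/q_4 = 21151/707
q_3 = 12 ≤ 50 < 707 = q_4, so the answer is 359/12.

359/12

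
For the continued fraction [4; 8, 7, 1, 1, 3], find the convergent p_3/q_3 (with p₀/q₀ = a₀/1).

268/65

Using pₖ = aₖpₖ₋₁ + pₖ₋₂, qₖ = aₖqₖ₋₁ + qₖ₋₂ (with p₋₁=1, p₋₂=0, q₋₁=0, q₋₂=1):
  k=0: a=4, p=4, q=1
  k=1: a=8, p=33, q=8
  k=2: a=7, p=235, q=57
  k=3: a=1, p=268, q=65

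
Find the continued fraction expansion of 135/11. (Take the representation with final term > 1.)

135 = 12·11 + 3
11 = 3·3 + 2
3 = 1·2 + 1
2 = 2·1 + 0  (stop)
So 135/11 = [12; 3, 1, 2].

[12; 3, 1, 2]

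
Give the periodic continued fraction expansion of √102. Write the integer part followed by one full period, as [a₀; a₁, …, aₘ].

[10; 10, 20]

a₀ = ⌊√102⌋ = 10.
With m₀=0, d₀=1 and mₖ₊₁ = dₖaₖ − mₖ, dₖ₊₁ = (n − mₖ₊₁²)/dₖ, aₖ₊₁ = ⌊(a₀+mₖ₊₁)/dₖ₊₁⌋:
  k=1: m=10, d=2, a=10
  k=2: m=10, d=1, a=20
d=1 and a=2a₀=20 at k=2, so the next step gives (m, d) = (10, 2) again — its k=1 value — and the period has length 2.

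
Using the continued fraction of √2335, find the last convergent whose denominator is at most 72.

1353/28

√2335 = [48; 3, 9, 3, 96, …] (period length 4).
Convergents:
  p_0/q_0 = 48/1
  p_1/q_1 = 145/3
  p_2/q_2 = 1353/28
  p_3/q_3 = 4204/87
q_2 = 28 ≤ 72 < 87 = q_3, so the answer is 1353/28.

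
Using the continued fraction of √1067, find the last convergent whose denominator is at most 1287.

√1067 = [32; 1, 1, 1, 64, …] (period length 4).
Convergents:
  p_0/q_0 = 32/1
  p_1/q_1 = 33/1
  p_2/q_2 = 65/2
  p_3/q_3 = 98/3
  p_4/q_4 = 6337/194
  p_5/q_5 = 6435/197
  p_6/q_6 = 12772/391
  p_7/q_7 = 19207/588
  p_8/q_8 = 1242020/38023
q_7 = 588 ≤ 1287 < 38023 = q_8, so the answer is 19207/588.

19207/588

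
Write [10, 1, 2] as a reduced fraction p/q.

Using pₖ = aₖpₖ₋₁ + pₖ₋₂ and qₖ = aₖqₖ₋₁ + qₖ₋₂:
  k=0: a=10, p=10, q=1
  k=1: a=1, p=11, q=1
  k=2: a=2, p=32, q=3

32/3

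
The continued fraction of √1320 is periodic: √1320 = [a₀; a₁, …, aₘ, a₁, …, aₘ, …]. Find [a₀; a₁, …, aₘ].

a₀ = ⌊√1320⌋ = 36.
With m₀=0, d₀=1 and mₖ₊₁ = dₖaₖ − mₖ, dₖ₊₁ = (n − mₖ₊₁²)/dₖ, aₖ₊₁ = ⌊(a₀+mₖ₊₁)/dₖ₊₁⌋:
  k=1: m=36, d=24, a=3
  k=2: m=36, d=1, a=72
d=1 and a=2a₀=72 at k=2, so the next step gives (m, d) = (36, 24) again — its k=1 value — and the period has length 2.

[36; 3, 72]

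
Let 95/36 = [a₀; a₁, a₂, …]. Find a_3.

95 = 2·36 + 23   →  a_0 = 2
36 = 1·23 + 13   →  a_1 = 1
23 = 1·13 + 10   →  a_2 = 1
13 = 1·10 + 3   →  a_3 = 1

1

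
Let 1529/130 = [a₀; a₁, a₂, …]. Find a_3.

5

1529 = 11·130 + 99   →  a_0 = 11
130 = 1·99 + 31   →  a_1 = 1
99 = 3·31 + 6   →  a_2 = 3
31 = 5·6 + 1   →  a_3 = 5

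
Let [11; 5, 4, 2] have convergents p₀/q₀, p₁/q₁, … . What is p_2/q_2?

235/21

Using pₖ = aₖpₖ₋₁ + pₖ₋₂, qₖ = aₖqₖ₋₁ + qₖ₋₂ (with p₋₁=1, p₋₂=0, q₋₁=0, q₋₂=1):
  k=0: a=11, p=11, q=1
  k=1: a=5, p=56, q=5
  k=2: a=4, p=235, q=21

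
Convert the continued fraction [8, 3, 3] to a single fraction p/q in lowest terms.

Using pₖ = aₖpₖ₋₁ + pₖ₋₂ and qₖ = aₖqₖ₋₁ + qₖ₋₂:
  k=0: a=8, p=8, q=1
  k=1: a=3, p=25, q=3
  k=2: a=3, p=83, q=10

83/10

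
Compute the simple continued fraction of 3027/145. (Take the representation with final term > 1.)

[20; 1, 7, 18]

3027 = 20*145 + 127
145 = 1*127 + 18
127 = 7*18 + 1
18 = 18*1 + 0  (stop)
So 3027/145 = [20; 1, 7, 18].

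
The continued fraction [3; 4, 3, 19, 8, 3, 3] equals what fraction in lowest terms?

Fold from the inside: start with 3/1.
  3 + 1/3 = 10/3
  8 + 3/10 = 83/10
  19 + 10/83 = 1587/83
  3 + 83/1587 = 4844/1587
  4 + 1587/4844 = 20963/4844
  3 + 4844/20963 = 67733/20963

67733/20963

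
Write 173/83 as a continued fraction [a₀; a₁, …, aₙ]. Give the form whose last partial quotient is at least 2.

173 = 2×83 + 7
83 = 11×7 + 6
7 = 1×6 + 1
6 = 6×1 + 0  (stop)
So 173/83 = [2; 11, 1, 6].

[2; 11, 1, 6]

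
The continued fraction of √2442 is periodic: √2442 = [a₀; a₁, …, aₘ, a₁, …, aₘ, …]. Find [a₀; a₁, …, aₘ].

a₀ = ⌊√2442⌋ = 49.
With m₀=0, d₀=1 and mₖ₊₁ = dₖaₖ − mₖ, dₖ₊₁ = (n − mₖ₊₁²)/dₖ, aₖ₊₁ = ⌊(a₀+mₖ₊₁)/dₖ₊₁⌋:
  k=1: m=49, d=41, a=2
  k=2: m=33, d=33, a=2
  k=3: m=33, d=41, a=2
  k=4: m=49, d=1, a=98
d=1 and a=2a₀=98 at k=4, so the next step gives (m, d) = (49, 41) again — its k=1 value — and the period has length 4.

[49; 2, 2, 2, 98]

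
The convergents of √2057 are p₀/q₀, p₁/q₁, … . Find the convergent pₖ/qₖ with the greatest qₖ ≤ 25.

771/17

√2057 = [45; 2, 1, 4, 1, 2, 90, …] (period length 6).
Convergents:
  p_0/q_0 = 45/1
  p_1/q_1 = 91/2
  p_2/q_2 = 136/3
  p_3/q_3 = 635/14
  p_4/q_4 = 771/17
  p_5/q_5 = 2177/48
q_4 = 17 ≤ 25 < 48 = q_5, so the answer is 771/17.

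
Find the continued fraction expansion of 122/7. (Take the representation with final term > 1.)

[17; 2, 3]

122 = 17×7 + 3
7 = 2×3 + 1
3 = 3×1 + 0  (stop)
So 122/7 = [17; 2, 3].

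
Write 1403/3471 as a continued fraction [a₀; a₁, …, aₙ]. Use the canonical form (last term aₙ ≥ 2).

1403 = 0·3471 + 1403
3471 = 2·1403 + 665
1403 = 2·665 + 73
665 = 9·73 + 8
73 = 9·8 + 1
8 = 8·1 + 0  (stop)
So 1403/3471 = [0; 2, 2, 9, 9, 8].

[0; 2, 2, 9, 9, 8]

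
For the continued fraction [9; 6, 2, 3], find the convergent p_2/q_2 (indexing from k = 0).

119/13

Using pₖ = aₖpₖ₋₁ + pₖ₋₂, qₖ = aₖqₖ₋₁ + qₖ₋₂ (with p₋₁=1, p₋₂=0, q₋₁=0, q₋₂=1):
  k=0: a=9, p=9, q=1
  k=1: a=6, p=55, q=6
  k=2: a=2, p=119, q=13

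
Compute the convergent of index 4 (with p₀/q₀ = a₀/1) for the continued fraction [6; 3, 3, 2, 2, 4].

Using pₖ = aₖpₖ₋₁ + pₖ₋₂, qₖ = aₖqₖ₋₁ + qₖ₋₂ (with p₋₁=1, p₋₂=0, q₋₁=0, q₋₂=1):
  k=0: a=6, p=6, q=1
  k=1: a=3, p=19, q=3
  k=2: a=3, p=63, q=10
  k=3: a=2, p=145, q=23
  k=4: a=2, p=353, q=56

353/56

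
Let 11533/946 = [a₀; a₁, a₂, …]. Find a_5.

11533 = 12·946 + 181   →  a_0 = 12
946 = 5·181 + 41   →  a_1 = 5
181 = 4·41 + 17   →  a_2 = 4
41 = 2·17 + 7   →  a_3 = 2
17 = 2·7 + 3   →  a_4 = 2
7 = 2·3 + 1   →  a_5 = 2

2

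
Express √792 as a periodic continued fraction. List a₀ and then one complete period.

a₀ = ⌊√792⌋ = 28.
With m₀=0, d₀=1 and mₖ₊₁ = dₖaₖ − mₖ, dₖ₊₁ = (n − mₖ₊₁²)/dₖ, aₖ₊₁ = ⌊(a₀+mₖ₊₁)/dₖ₊₁⌋:
  k=1: m=28, d=8, a=7
  k=2: m=28, d=1, a=56
d=1 and a=2a₀=56 at k=2, so the next step gives (m, d) = (28, 8) again — its k=1 value — and the period has length 2.

[28; 7, 56]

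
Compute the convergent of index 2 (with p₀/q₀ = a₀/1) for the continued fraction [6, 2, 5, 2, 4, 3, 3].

71/11

Using pₖ = aₖpₖ₋₁ + pₖ₋₂, qₖ = aₖqₖ₋₁ + qₖ₋₂ (with p₋₁=1, p₋₂=0, q₋₁=0, q₋₂=1):
  k=0: a=6, p=6, q=1
  k=1: a=2, p=13, q=2
  k=2: a=5, p=71, q=11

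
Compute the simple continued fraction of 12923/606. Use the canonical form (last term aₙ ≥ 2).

12923 = 21·606 + 197
606 = 3·197 + 15
197 = 13·15 + 2
15 = 7·2 + 1
2 = 2·1 + 0  (stop)
So 12923/606 = [21; 3, 13, 7, 2].

[21; 3, 13, 7, 2]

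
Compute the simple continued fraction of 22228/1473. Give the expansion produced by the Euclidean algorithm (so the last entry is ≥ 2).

22228 = 15*1473 + 133
1473 = 11*133 + 10
133 = 13*10 + 3
10 = 3*3 + 1
3 = 3*1 + 0  (stop)
So 22228/1473 = [15; 11, 13, 3, 3].

[15; 11, 13, 3, 3]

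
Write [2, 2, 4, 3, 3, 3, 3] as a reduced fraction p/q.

2563/1047

Fold from the inside: start with 3/1.
  3 + 1/3 = 10/3
  3 + 3/10 = 33/10
  3 + 10/33 = 109/33
  4 + 33/109 = 469/109
  2 + 109/469 = 1047/469
  2 + 469/1047 = 2563/1047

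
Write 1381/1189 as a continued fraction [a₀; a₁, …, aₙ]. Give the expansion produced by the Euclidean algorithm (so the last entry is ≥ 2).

[1; 6, 5, 5, 3, 2]

1381 = 1·1189 + 192
1189 = 6·192 + 37
192 = 5·37 + 7
37 = 5·7 + 2
7 = 3·2 + 1
2 = 2·1 + 0  (stop)
So 1381/1189 = [1; 6, 5, 5, 3, 2].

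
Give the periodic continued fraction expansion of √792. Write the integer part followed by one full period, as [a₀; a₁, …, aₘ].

[28; 7, 56]

a₀ = ⌊√792⌋ = 28.
With m₀=0, d₀=1 and mₖ₊₁ = dₖaₖ − mₖ, dₖ₊₁ = (n − mₖ₊₁²)/dₖ, aₖ₊₁ = ⌊(a₀+mₖ₊₁)/dₖ₊₁⌋:
  k=1: m=28, d=8, a=7
  k=2: m=28, d=1, a=56
d=1 and a=2a₀=56 at k=2, so the next step gives (m, d) = (28, 8) again — its k=1 value — and the period has length 2.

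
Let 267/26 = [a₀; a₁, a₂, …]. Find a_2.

1

267 = 10·26 + 7   →  a_0 = 10
26 = 3·7 + 5   →  a_1 = 3
7 = 1·5 + 2   →  a_2 = 1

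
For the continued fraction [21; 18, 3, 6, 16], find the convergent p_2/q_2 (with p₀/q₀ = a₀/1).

Using pₖ = aₖpₖ₋₁ + pₖ₋₂, qₖ = aₖqₖ₋₁ + qₖ₋₂ (with p₋₁=1, p₋₂=0, q₋₁=0, q₋₂=1):
  k=0: a=21, p=21, q=1
  k=1: a=18, p=379, q=18
  k=2: a=3, p=1158, q=55

1158/55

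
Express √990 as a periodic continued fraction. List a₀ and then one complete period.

[31; 2, 6, 2, 62]

a₀ = ⌊√990⌋ = 31.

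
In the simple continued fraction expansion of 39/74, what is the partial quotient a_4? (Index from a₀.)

39 = 0·74 + 39   →  a_0 = 0
74 = 1·39 + 35   →  a_1 = 1
39 = 1·35 + 4   →  a_2 = 1
35 = 8·4 + 3   →  a_3 = 8
4 = 1·3 + 1   →  a_4 = 1

1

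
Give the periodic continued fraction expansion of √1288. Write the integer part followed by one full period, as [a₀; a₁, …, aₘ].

[35; 1, 7, 1, 70]

a₀ = ⌊√1288⌋ = 35.
With m₀=0, d₀=1 and mₖ₊₁ = dₖaₖ − mₖ, dₖ₊₁ = (n − mₖ₊₁²)/dₖ, aₖ₊₁ = ⌊(a₀+mₖ₊₁)/dₖ₊₁⌋:
  k=1: m=35, d=63, a=1
  k=2: m=28, d=8, a=7
  k=3: m=28, d=63, a=1
  k=4: m=35, d=1, a=70
d=1 and a=2a₀=70 at k=4, so the next step gives (m, d) = (35, 63) again — its k=1 value — and the period has length 4.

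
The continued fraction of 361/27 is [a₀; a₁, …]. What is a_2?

1

361 = 13·27 + 10   →  a_0 = 13
27 = 2·10 + 7   →  a_1 = 2
10 = 1·7 + 3   →  a_2 = 1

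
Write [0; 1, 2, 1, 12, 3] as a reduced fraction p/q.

Using pₖ = aₖpₖ₋₁ + pₖ₋₂ and qₖ = aₖqₖ₋₁ + qₖ₋₂:
  k=0: a=0, p=0, q=1
  k=1: a=1, p=1, q=1
  k=2: a=2, p=2, q=3
  k=3: a=1, p=3, q=4
  k=4: a=12, p=38, q=51
  k=5: a=3, p=117, q=157

117/157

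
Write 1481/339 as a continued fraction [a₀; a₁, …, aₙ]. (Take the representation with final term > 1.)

[4; 2, 1, 2, 2, 8, 2]

1481 = 4·339 + 125
339 = 2·125 + 89
125 = 1·89 + 36
89 = 2·36 + 17
36 = 2·17 + 2
17 = 8·2 + 1
2 = 2·1 + 0  (stop)
So 1481/339 = [4; 2, 1, 2, 2, 8, 2].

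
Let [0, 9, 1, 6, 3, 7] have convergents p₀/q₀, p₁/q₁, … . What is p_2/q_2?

Using pₖ = aₖpₖ₋₁ + pₖ₋₂, qₖ = aₖqₖ₋₁ + qₖ₋₂ (with p₋₁=1, p₋₂=0, q₋₁=0, q₋₂=1):
  k=0: a=0, p=0, q=1
  k=1: a=9, p=1, q=9
  k=2: a=1, p=1, q=10

1/10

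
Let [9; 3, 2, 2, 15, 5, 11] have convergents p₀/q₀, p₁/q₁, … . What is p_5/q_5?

12333/1327

Using pₖ = aₖpₖ₋₁ + pₖ₋₂, qₖ = aₖqₖ₋₁ + qₖ₋₂ (with p₋₁=1, p₋₂=0, q₋₁=0, q₋₂=1):
  k=0: a=9, p=9, q=1
  k=1: a=3, p=28, q=3
  k=2: a=2, p=65, q=7
  k=3: a=2, p=158, q=17
  k=4: a=15, p=2435, q=262
  k=5: a=5, p=12333, q=1327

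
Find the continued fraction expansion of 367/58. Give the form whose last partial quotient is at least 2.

[6; 3, 19]

367 = 6·58 + 19
58 = 3·19 + 1
19 = 19·1 + 0  (stop)
So 367/58 = [6; 3, 19].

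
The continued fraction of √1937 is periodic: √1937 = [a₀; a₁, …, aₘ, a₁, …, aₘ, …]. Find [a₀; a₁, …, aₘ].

a₀ = ⌊√1937⌋ = 44.
With m₀=0, d₀=1 and mₖ₊₁ = dₖaₖ − mₖ, dₖ₊₁ = (n − mₖ₊₁²)/dₖ, aₖ₊₁ = ⌊(a₀+mₖ₊₁)/dₖ₊₁⌋:
  k=1: m=44, d=1, a=88
d=1 and a=2a₀=88 at k=1, so the next step gives (m, d) = (44, 1) again — its k=1 value — and the period has length 1.

[44; 88]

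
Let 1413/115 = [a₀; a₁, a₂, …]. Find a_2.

1413 = 12·115 + 33   →  a_0 = 12
115 = 3·33 + 16   →  a_1 = 3
33 = 2·16 + 1   →  a_2 = 2

2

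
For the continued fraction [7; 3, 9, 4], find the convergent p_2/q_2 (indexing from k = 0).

205/28

Using pₖ = aₖpₖ₋₁ + pₖ₋₂, qₖ = aₖqₖ₋₁ + qₖ₋₂ (with p₋₁=1, p₋₂=0, q₋₁=0, q₋₂=1):
  k=0: a=7, p=7, q=1
  k=1: a=3, p=22, q=3
  k=2: a=9, p=205, q=28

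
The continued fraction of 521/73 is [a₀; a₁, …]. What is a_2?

521 = 7·73 + 10   →  a_0 = 7
73 = 7·10 + 3   →  a_1 = 7
10 = 3·3 + 1   →  a_2 = 3

3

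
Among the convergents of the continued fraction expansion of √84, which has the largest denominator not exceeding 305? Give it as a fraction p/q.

√84 = [9; 6, 18, …] (period length 2).
Convergents:
  p_0/q_0 = 9/1
  p_1/q_1 = 55/6
  p_2/q_2 = 999/109
  p_3/q_3 = 6049/660
q_2 = 109 ≤ 305 < 660 = q_3, so the answer is 999/109.

999/109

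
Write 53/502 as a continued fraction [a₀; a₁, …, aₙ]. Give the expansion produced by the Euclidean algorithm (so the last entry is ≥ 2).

[0; 9, 2, 8, 3]

53 = 0·502 + 53
502 = 9·53 + 25
53 = 2·25 + 3
25 = 8·3 + 1
3 = 3·1 + 0  (stop)
So 53/502 = [0; 9, 2, 8, 3].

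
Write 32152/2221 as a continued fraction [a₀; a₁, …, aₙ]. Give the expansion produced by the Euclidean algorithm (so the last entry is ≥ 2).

[14; 2, 10, 13, 8]

32152 = 14·2221 + 1058
2221 = 2·1058 + 105
1058 = 10·105 + 8
105 = 13·8 + 1
8 = 8·1 + 0  (stop)
So 32152/2221 = [14; 2, 10, 13, 8].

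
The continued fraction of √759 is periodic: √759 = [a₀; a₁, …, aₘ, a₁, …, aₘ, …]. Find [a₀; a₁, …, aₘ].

[27; 1, 1, 4, 1, 1, 54]

a₀ = ⌊√759⌋ = 27.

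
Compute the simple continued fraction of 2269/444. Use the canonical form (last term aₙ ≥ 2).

[5; 9, 16, 3]

2269 = 5*444 + 49
444 = 9*49 + 3
49 = 16*3 + 1
3 = 3*1 + 0  (stop)
So 2269/444 = [5; 9, 16, 3].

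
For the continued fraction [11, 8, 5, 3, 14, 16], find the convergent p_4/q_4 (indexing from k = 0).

20854/1875

Using pₖ = aₖpₖ₋₁ + pₖ₋₂, qₖ = aₖqₖ₋₁ + qₖ₋₂ (with p₋₁=1, p₋₂=0, q₋₁=0, q₋₂=1):
  k=0: a=11, p=11, q=1
  k=1: a=8, p=89, q=8
  k=2: a=5, p=456, q=41
  k=3: a=3, p=1457, q=131
  k=4: a=14, p=20854, q=1875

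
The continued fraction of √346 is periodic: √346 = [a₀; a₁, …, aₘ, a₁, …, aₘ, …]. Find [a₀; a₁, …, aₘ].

a₀ = ⌊√346⌋ = 18.
With m₀=0, d₀=1 and mₖ₊₁ = dₖaₖ − mₖ, dₖ₊₁ = (n − mₖ₊₁²)/dₖ, aₖ₊₁ = ⌊(a₀+mₖ₊₁)/dₖ₊₁⌋:
  k=1: m=18, d=22, a=1
  k=2: m=4, d=15, a=1
  k=3: m=11, d=15, a=1
  k=4: m=4, d=22, a=1
  k=5: m=18, d=1, a=36
d=1 and a=2a₀=36 at k=5, so the next step gives (m, d) = (18, 22) again — its k=1 value — and the period has length 5.

[18; 1, 1, 1, 1, 36]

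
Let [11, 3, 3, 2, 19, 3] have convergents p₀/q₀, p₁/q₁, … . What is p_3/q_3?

Using pₖ = aₖpₖ₋₁ + pₖ₋₂, qₖ = aₖqₖ₋₁ + qₖ₋₂ (with p₋₁=1, p₋₂=0, q₋₁=0, q₋₂=1):
  k=0: a=11, p=11, q=1
  k=1: a=3, p=34, q=3
  k=2: a=3, p=113, q=10
  k=3: a=2, p=260, q=23

260/23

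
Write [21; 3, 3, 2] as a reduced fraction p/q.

490/23

Using pₖ = aₖpₖ₋₁ + pₖ₋₂ and qₖ = aₖqₖ₋₁ + qₖ₋₂:
  k=0: a=21, p=21, q=1
  k=1: a=3, p=64, q=3
  k=2: a=3, p=213, q=10
  k=3: a=2, p=490, q=23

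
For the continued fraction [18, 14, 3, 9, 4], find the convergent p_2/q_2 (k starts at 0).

777/43

Using pₖ = aₖpₖ₋₁ + pₖ₋₂, qₖ = aₖqₖ₋₁ + qₖ₋₂ (with p₋₁=1, p₋₂=0, q₋₁=0, q₋₂=1):
  k=0: a=18, p=18, q=1
  k=1: a=14, p=253, q=14
  k=2: a=3, p=777, q=43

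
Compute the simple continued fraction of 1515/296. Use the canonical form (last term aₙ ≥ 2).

[5; 8, 2, 5, 3]

1515 = 5×296 + 35
296 = 8×35 + 16
35 = 2×16 + 3
16 = 5×3 + 1
3 = 3×1 + 0  (stop)
So 1515/296 = [5; 8, 2, 5, 3].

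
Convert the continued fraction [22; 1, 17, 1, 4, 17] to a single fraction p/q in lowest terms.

37105/1617

Fold from the inside: start with 17/1.
  4 + 1/17 = 69/17
  1 + 17/69 = 86/69
  17 + 69/86 = 1531/86
  1 + 86/1531 = 1617/1531
  22 + 1531/1617 = 37105/1617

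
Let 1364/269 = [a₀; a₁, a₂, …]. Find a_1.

14

1364 = 5·269 + 19   →  a_0 = 5
269 = 14·19 + 3   →  a_1 = 14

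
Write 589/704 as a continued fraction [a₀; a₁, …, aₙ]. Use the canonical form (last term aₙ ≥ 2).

589 = 0×704 + 589
704 = 1×589 + 115
589 = 5×115 + 14
115 = 8×14 + 3
14 = 4×3 + 2
3 = 1×2 + 1
2 = 2×1 + 0  (stop)
So 589/704 = [0; 1, 5, 8, 4, 1, 2].

[0; 1, 5, 8, 4, 1, 2]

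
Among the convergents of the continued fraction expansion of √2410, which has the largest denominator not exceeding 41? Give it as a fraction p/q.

540/11

√2410 = [49; 10, 1, 8, 1, 10, 98, …] (period length 6).
Convergents:
  p_0/q_0 = 49/1
  p_1/q_1 = 491/10
  p_2/q_2 = 540/11
  p_3/q_3 = 4811/98
q_2 = 11 ≤ 41 < 98 = q_3, so the answer is 540/11.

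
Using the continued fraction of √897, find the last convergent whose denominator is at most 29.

599/20

√897 = [29; 1, 18, 1, 58, …] (period length 4).
Convergents:
  p_0/q_0 = 29/1
  p_1/q_1 = 30/1
  p_2/q_2 = 569/19
  p_3/q_3 = 599/20
  p_4/q_4 = 35311/1179
q_3 = 20 ≤ 29 < 1179 = q_4, so the answer is 599/20.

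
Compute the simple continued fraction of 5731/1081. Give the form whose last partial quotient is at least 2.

[5; 3, 3, 6, 17]

5731 = 5*1081 + 326
1081 = 3*326 + 103
326 = 3*103 + 17
103 = 6*17 + 1
17 = 17*1 + 0  (stop)
So 5731/1081 = [5; 3, 3, 6, 17].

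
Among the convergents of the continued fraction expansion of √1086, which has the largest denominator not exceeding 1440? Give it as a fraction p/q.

√1086 = [32; 1, 20, 1, 64, …] (period length 4).
Convergents:
  p_0/q_0 = 32/1
  p_1/q_1 = 33/1
  p_2/q_2 = 692/21
  p_3/q_3 = 725/22
  p_4/q_4 = 47092/1429
  p_5/q_5 = 47817/1451
q_4 = 1429 ≤ 1440 < 1451 = q_5, so the answer is 47092/1429.

47092/1429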